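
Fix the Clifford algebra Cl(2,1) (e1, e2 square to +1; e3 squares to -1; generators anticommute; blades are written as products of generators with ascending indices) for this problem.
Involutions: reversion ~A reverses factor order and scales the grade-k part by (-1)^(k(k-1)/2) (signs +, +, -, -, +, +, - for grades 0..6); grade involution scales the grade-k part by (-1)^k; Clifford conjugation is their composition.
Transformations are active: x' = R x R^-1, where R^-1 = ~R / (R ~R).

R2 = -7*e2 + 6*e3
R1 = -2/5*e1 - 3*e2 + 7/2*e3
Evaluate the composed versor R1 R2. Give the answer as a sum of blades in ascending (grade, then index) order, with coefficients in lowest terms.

Distribute over the terms of R2 (each basis-blade product reordered to ascending indices, repeated generators contracted through their squares):
R1 (-7*e2) = 21 + 14/5*e1 e2 + 49/2*e2 e3
R1 (6*e3) = -21 - 12/5*e1 e3 - 18*e2 e3
Summing the partial products and collecting blades:
Answer: 14/5*e1 e2 - 12/5*e1 e3 + 13/2*e2 e3


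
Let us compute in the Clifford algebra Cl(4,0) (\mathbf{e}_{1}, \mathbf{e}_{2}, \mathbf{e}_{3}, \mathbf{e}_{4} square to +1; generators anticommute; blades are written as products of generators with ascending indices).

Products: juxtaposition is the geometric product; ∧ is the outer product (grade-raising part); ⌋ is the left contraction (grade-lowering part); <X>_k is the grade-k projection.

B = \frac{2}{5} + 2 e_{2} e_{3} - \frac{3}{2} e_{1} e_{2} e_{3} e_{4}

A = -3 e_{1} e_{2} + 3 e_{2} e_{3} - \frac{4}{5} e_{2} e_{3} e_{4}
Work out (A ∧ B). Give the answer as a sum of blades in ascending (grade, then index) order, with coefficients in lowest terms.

step 1: -\frac{6}{5} e_{1} e_{2} + \frac{6}{5} e_{2} e_{3} - \frac{8}{25} e_{2} e_{3} e_{4}
Answer: -\frac{6}{5} e_{1} e_{2} + \frac{6}{5} e_{2} e_{3} - \frac{8}{25} e_{2} e_{3} e_{4}


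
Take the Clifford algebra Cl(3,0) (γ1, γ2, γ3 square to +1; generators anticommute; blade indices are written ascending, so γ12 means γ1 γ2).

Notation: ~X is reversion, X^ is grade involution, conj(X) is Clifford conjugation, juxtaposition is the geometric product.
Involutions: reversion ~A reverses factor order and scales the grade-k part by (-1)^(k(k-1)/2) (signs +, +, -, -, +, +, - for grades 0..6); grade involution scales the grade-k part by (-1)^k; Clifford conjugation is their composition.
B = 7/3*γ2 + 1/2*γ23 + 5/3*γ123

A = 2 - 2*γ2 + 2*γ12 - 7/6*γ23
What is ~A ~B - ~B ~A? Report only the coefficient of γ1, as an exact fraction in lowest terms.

first term: -49/12 - 49/18*γ1 + 14/3*γ2 - 91/18*γ3 - 7/3*γ13 - γ23 - 10/3*γ123
second term: -49/12 + 119/18*γ1 + 14/3*γ2 - 29/18*γ3 - 13/3*γ13 - γ23 - 10/3*γ123
Answer: -28/3


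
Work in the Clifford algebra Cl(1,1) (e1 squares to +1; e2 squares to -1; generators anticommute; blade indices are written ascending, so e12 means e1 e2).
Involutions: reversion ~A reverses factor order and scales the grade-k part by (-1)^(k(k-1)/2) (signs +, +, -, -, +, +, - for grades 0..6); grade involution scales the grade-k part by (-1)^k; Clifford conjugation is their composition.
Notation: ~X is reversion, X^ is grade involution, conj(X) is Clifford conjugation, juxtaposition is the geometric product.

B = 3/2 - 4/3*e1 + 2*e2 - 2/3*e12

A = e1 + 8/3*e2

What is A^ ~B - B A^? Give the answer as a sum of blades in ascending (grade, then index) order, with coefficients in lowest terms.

first term: 20/3 - 59/18*e1 - 14/3*e2 - 50/9*e12
second term: 20/3 - 59/18*e1 - 14/3*e2 + 50/9*e12
Answer: -100/9*e12


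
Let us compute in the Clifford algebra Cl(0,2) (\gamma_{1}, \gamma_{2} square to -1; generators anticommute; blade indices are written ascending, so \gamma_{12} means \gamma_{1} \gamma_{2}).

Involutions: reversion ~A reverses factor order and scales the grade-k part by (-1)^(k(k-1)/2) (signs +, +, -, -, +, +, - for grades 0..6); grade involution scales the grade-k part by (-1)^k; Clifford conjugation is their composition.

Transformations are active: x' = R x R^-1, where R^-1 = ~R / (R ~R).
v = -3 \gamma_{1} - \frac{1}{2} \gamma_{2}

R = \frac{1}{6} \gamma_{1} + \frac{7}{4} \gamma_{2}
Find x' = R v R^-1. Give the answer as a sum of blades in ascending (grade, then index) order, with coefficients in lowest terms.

~R = \frac{1}{6} \gamma_{1} + \frac{7}{4} \gamma_{2}, and R ~R = -\frac{445}{144}, so R^-1 = ~R / (-\frac{445}{144}).
R v = \frac{11}{8} + \frac{31}{6} \gamma_{12}
Answer: \frac{1269}{445} \gamma_{1} - \frac{941}{890} \gamma_{2}


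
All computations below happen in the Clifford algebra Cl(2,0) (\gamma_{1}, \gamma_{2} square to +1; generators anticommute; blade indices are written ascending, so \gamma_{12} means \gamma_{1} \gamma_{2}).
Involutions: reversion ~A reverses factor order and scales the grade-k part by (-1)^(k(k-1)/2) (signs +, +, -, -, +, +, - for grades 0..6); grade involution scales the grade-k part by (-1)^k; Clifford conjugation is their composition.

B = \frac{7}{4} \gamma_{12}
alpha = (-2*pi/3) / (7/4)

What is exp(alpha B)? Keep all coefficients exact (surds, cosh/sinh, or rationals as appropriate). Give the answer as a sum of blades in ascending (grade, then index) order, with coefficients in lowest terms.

B^2 = (\frac{7}{4})^2*(\gamma_{12})^2 = \frac{49}{16}*(-1) = -\frac{49}{16} (a basis 2-blade squares to minus the product of its generators' squares).
B^2 = -\frac{49}{16} — the negative square puts this in the circular regime; l = \frac{7}{4}, alpha*l = - \frac{2 \pi}{3}, so exp(alpha B) = cos(- \frac{2 \pi}{3}) + (sin(- \frac{2 \pi}{3})/(\frac{7}{4}))*B = - \frac{1}{2} + (- \frac{2 \sqrt{3}}{7})*B.
Answer: - \frac{1}{2} - \frac{\sqrt{3}}{2} \gamma_{12}


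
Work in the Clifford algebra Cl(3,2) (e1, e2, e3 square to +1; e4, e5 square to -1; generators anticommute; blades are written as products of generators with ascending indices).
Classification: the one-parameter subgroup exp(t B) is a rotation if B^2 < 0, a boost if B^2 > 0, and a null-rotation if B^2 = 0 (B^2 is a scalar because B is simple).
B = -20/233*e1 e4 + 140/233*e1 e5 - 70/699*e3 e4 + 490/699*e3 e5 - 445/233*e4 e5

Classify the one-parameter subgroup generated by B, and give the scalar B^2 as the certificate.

B^2 term by term: the squares give (-20/233)^2*(e1 e4)^2 + (140/233)^2*(e1 e5)^2 + (-70/699)^2*(e3 e4)^2 + (490/699)^2*(e3 e5)^2 + (-445/233)^2*(e4 e5)^2 = 400/54289*(+1) + 19600/54289*(+1) + 4900/488601*(+1) + 240100/488601*(+1) + 198025/54289*(-1) = -25/9 (each basis 2-blade squares to minus the product of its generators' squares); cross terms between blades sharing an index anticommute and cancel; the commuting (index-disjoint) pairs give grade-4 terms 2*c*c'*(blade product), which cancel blade by blade — e1 e3 e4 e5: 19600/162867 - 19600/162867 = 0 — confirming B is simple. So B^2 = -25/9.
Answer: rotation, certificate B^2 = -25/9. No conjugation can change B^2 = -25/9; the sign gives the class.


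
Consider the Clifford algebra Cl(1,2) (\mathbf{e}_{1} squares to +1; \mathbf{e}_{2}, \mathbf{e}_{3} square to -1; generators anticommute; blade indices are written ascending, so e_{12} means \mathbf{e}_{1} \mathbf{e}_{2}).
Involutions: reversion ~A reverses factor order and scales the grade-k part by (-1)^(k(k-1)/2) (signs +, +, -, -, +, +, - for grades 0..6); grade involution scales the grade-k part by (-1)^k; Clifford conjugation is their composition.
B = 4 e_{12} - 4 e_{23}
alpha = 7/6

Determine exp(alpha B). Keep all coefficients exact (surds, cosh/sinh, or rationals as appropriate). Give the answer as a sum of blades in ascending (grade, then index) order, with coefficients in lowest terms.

B^2 term by term: the squares give (4)^2*(e_{12})^2 + (-4)^2*(e_{23})^2 = 16*(+1) + 16*(-1) = 0 (each basis 2-blade squares to minus the product of its generators' squares); cross terms between blades sharing an index anticommute and cancel. So B^2 = 0.
B^2 = 0, so the series closes: exp(alpha B) = 1 + alpha B (parabolic case).
Answer: 1 + \frac{14}{3} e_{12} - \frac{14}{3} e_{23}


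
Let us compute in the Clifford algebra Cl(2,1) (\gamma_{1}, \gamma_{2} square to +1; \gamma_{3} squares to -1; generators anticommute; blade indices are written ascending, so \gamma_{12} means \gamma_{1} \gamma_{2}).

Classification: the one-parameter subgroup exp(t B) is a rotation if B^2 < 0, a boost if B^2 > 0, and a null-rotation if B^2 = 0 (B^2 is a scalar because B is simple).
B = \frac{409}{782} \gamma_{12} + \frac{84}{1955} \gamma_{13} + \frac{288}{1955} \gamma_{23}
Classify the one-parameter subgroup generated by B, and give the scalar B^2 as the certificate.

B^2 term by term: the squares give (\frac{409}{782})^2*(\gamma_{12})^2 + (\frac{84}{1955})^2*(\gamma_{13})^2 + (\frac{288}{1955})^2*(\gamma_{23})^2 = \frac{167281}{611524}*(-1) + \frac{7056}{3822025}*(+1) + \frac{82944}{3822025}*(+1) = -\frac{1}{4} (each basis 2-blade squares to minus the product of its generators' squares); cross terms between blades sharing an index anticommute and cancel. So B^2 = -\frac{1}{4}.
Answer: rotation, certificate B^2 = -\frac{1}{4}. No conjugation can change B^2 = -\frac{1}{4}; the sign gives the class.


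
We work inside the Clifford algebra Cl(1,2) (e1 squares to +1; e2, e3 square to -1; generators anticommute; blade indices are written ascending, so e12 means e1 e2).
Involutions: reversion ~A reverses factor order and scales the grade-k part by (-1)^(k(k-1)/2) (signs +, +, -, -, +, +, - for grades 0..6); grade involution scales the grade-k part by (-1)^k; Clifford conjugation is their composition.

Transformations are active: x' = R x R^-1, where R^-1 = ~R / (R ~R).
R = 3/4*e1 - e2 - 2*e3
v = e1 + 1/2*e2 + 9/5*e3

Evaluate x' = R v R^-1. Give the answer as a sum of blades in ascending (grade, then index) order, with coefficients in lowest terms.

~R = 3/4*e1 - e2 - 2*e3, and R ~R = -71/16, so R^-1 = ~R / (-71/16).
R v = 97/20 + 11/8*e12 + 67/20*e13 - 4/5*e23
Answer: -937/355*e1 + 1197/710*e2 + 913/355*e3


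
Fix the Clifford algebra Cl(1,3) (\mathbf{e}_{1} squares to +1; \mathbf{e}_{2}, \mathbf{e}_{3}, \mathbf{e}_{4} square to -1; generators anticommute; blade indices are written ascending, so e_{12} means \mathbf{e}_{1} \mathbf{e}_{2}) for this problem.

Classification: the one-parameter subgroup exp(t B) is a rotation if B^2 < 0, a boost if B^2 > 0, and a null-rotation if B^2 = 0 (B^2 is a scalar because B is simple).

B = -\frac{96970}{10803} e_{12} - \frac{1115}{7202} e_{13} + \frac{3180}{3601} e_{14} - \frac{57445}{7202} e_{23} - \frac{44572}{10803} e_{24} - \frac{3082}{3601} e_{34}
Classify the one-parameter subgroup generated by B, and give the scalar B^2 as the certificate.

B^2 term by term: the squares give (-\frac{96970}{10803})^2*(e_{12})^2 + (-\frac{1115}{7202})^2*(e_{13})^2 + (\frac{3180}{3601})^2*(e_{14})^2 + (-\frac{57445}{7202})^2*(e_{23})^2 + (-\frac{44572}{10803})^2*(e_{24})^2 + (-\frac{3082}{3601})^2*(e_{34})^2 = \frac{9403180900}{116704809}*(+1) + \frac{1243225}{51868804}*(+1) + \frac{10112400}{12967201}*(+1) + \frac{3299928025}{51868804}*(-1) + \frac{1986663184}{116704809}*(-1) + \frac{9498724}{12967201}*(-1) = 0 (each basis 2-blade squares to minus the product of its generators' squares); cross terms between blades sharing an index anticommute and cancel; the commuting (index-disjoint) pairs give grade-4 terms 2*c*c'*(blade product), which cancel blade by blade — e_{1234}: \frac{597723080}{38901603} - \frac{49697780}{38901603} - \frac{182675100}{12967201} = 0 — confirming B is simple. So B^2 = 0.
Answer: null-rotation, certificate B^2 = 0. Note: conjugating B changes its blade decomposition but never the scalar B^2 = 0, whose sign settles the classification.


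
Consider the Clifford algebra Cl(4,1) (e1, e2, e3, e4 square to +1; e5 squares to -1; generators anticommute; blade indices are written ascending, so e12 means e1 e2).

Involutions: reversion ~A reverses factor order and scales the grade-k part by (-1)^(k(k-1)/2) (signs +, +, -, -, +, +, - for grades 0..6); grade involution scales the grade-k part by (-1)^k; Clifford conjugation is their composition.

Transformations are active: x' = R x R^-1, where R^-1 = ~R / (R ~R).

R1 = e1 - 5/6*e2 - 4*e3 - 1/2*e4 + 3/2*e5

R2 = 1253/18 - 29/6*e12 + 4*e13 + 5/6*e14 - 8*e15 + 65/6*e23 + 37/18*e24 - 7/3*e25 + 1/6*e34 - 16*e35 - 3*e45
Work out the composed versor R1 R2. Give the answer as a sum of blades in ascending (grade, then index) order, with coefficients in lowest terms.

Distribute over the terms of R1 (each basis-blade product reordered to ascending indices, repeated generators contracted through their squares):
(e1) R2 = 1253/18*e1 - 29/6*e2 + 4*e3 + 5/6*e4 - 8*e5 + 65/6*e123 + 37/18*e124 - 7/3*e125 + 1/6*e134 - 16*e135 - 3*e145
(-5/6*e2) R2 = -145/36*e1 - 6265/108*e2 - 325/36*e3 - 185/108*e4 + 35/18*e5 + 10/3*e123 + 25/36*e124 - 20/3*e125 - 5/36*e234 + 40/3*e235 + 5/2*e245
(-4*e3) R2 = 16*e1 + 130/3*e2 - 2506/9*e3 - 2/3*e4 + 64*e5 + 58/3*e123 + 10/3*e134 - 32*e135 + 74/9*e234 - 28/3*e235 + 12*e345
(-1/2*e4) R2 = 5/12*e1 + 37/36*e2 + 1/12*e3 - 1253/36*e4 + 3/2*e5 + 29/12*e124 - 2*e134 - 4*e145 - 65/12*e234 - 7/6*e245 - 8*e345
(3/2*e5) R2 = -12*e1 - 7/2*e2 - 24*e3 - 9/2*e4 + 1253/12*e5 - 29/4*e125 + 6*e135 + 5/4*e145 + 65/4*e235 + 37/12*e245 + 1/4*e345
Summing the partial products and collecting blades:
Answer: 70*e1 - 1187/54*e2 - 5533/18*e3 - 1103/27*e4 + 5899/36*e5 + 67/2*e123 + 31/6*e124 - 65/4*e125 + 3/2*e134 - 42*e135 - 23/4*e145 + 8/3*e234 + 81/4*e235 + 53/12*e245 + 17/4*e345


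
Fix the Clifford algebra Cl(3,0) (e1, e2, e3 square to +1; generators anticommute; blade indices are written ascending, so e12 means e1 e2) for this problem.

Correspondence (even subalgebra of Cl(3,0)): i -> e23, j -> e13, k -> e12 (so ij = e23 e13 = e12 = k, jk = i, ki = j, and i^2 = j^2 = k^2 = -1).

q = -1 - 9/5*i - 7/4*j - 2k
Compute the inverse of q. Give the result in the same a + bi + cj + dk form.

In blades: q = -1 - 2*e12 - 7/4*e13 - 9/5*e23.
With qbar = -1 + 2*e12 + 7/4*e13 + 9/5*e23 (scalar fixed, mapped units negated), q qbar = 4521/400 (the sum of squared coefficients), so q^-1 = qbar / (4521/400) = -400/4521 + 800/4521*e12 + 700/4521*e13 + 240/1507*e23; translating back:
Answer: -400/4521 + 240/1507*i + 700/4521*j + 800/4521*k


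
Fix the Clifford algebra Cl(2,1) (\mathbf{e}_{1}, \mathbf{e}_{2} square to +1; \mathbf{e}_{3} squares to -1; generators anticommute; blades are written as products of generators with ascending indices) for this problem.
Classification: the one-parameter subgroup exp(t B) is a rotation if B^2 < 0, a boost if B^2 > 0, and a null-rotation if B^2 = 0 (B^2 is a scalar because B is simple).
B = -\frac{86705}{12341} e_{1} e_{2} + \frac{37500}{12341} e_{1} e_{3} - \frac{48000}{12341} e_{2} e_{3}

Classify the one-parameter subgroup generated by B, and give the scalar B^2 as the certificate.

B^2 term by term: the squares give (-\frac{86705}{12341})^2*(e_{1} e_{2})^2 + (\frac{37500}{12341})^2*(e_{1} e_{3})^2 + (-\frac{48000}{12341})^2*(e_{2} e_{3})^2 = \frac{7517757025}{152300281}*(-1) + \frac{1406250000}{152300281}*(+1) + \frac{2304000000}{152300281}*(+1) = -25 (each basis 2-blade squares to minus the product of its generators' squares); cross terms between blades sharing an index anticommute and cancel. So B^2 = -25.
Answer: rotation, certificate B^2 = -25. Certificate logic: -25 is a conjugation-invariant scalar, so its sign fixes rotation versus boost versus null-rotation outright.


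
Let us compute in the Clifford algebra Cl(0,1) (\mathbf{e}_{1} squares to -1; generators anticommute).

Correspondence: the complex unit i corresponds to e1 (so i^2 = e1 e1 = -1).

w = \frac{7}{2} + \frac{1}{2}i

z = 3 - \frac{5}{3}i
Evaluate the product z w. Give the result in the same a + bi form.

In blades: z = 3 - \frac{5}{3} e_{1}, w = \frac{7}{2} + \frac{1}{2} e_{1}.
Distribute z over w term by term (generator squares from the signature, products reordered to ascending indices): (3)*w = \frac{21}{2} + \frac{3}{2} e_{1}; (-\frac{5}{3} e_{1})*w = \frac{5}{6} - \frac{35}{6} e_{1}.
Sum: \frac{34}{3} - \frac{13}{3} e_{1}; translating back through the correspondence:
Answer: \frac{34}{3} - \frac{13}{3}i


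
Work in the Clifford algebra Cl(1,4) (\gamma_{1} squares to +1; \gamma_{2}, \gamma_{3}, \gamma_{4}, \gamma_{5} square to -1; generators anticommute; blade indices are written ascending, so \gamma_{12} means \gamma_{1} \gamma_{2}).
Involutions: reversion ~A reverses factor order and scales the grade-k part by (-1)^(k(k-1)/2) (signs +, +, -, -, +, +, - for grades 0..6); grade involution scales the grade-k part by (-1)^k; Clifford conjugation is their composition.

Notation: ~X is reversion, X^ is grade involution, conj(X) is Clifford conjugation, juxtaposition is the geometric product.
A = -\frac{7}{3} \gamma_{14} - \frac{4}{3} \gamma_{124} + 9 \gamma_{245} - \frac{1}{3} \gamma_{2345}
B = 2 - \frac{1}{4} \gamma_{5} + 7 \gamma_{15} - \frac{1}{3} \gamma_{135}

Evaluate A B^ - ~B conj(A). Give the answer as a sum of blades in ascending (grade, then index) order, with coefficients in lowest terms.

first term: -\frac{14}{3} \gamma_{14} - \frac{9}{4} \gamma_{24} + \frac{49}{3} \gamma_{45} + \frac{542}{9} \gamma_{124} - \frac{7}{12} \gamma_{145} + \frac{1}{12} \gamma_{234} + \frac{26}{3} \gamma_{245} - \frac{7}{9} \gamma_{345} + \frac{16}{3} \gamma_{1234} - \frac{1}{3} \gamma_{1245} - \frac{2}{9} \gamma_{2345}
second term: \frac{14}{3} \gamma_{14} + \frac{9}{4} \gamma_{24} - \frac{49}{3} \gamma_{45} + \frac{542}{9} \gamma_{124} - \frac{7}{12} \gamma_{145} + \frac{1}{12} \gamma_{234} + \frac{26}{3} \gamma_{245} - \frac{7}{9} \gamma_{345} + \frac{16}{3} \gamma_{1234} - \frac{1}{3} \gamma_{1245} - \frac{2}{9} \gamma_{2345}
Answer: -\frac{28}{3} \gamma_{14} - \frac{9}{2} \gamma_{24} + \frac{98}{3} \gamma_{45}


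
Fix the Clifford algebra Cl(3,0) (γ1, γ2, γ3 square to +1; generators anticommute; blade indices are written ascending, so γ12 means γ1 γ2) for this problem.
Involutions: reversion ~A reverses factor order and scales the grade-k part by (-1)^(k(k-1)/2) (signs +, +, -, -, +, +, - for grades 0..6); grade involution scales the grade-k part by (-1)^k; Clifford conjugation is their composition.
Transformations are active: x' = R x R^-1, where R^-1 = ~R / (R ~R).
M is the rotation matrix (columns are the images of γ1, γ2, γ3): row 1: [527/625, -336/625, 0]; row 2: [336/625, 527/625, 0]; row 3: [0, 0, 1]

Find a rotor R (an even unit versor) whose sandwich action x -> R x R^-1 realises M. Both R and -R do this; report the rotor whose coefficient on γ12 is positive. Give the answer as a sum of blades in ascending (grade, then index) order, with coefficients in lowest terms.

Method: write R = a + b12*γ12 + b13*γ13 + b23*γ23 with a^2 + b12^2 + b13^2 + b23^2 = 1 (so R^-1 = ~R). Expanding the columns R e_j ~R gives tr M = 4a^2 - 1 and, from the antisymmetric part, M21 - M12 = -4a*b12, M13 - M31 = 4a*b13, M32 - M23 = -4a*b23.
Here tr M = 1679/625, so a^2 = (1 + tr M)/4 = 576/625 and a = ±24/25. Taking a = 24/25: M21 - M12 = 672/625, M13 - M31 = 0, M32 - M23 = 0, giving b12 = -7/25, b13 = 0, b23 = 0, i.e. R = 24/25 - 7/25*γ12.
Its γ12 coefficient is negative, so report the other preimage -R.
Answer: -24/25 + 7/25*γ12. Sheet selection: the two-to-one cover makes ±R indistinguishable at the matrix level (trace 1679/625), so uniqueness comes from the required sign on γ12.


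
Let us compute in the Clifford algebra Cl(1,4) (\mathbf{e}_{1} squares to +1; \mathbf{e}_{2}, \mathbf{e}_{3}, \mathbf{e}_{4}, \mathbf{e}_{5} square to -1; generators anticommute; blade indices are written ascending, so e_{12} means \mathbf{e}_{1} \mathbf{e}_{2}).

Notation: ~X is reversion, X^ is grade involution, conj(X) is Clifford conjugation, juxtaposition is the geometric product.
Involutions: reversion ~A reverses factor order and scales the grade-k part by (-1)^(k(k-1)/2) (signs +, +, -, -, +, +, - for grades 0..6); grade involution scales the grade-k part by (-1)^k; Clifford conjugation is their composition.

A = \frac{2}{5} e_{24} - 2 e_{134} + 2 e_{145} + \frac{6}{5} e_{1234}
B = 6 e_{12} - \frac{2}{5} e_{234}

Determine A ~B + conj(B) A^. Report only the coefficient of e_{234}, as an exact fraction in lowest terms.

first term: \frac{12}{25} e_{1} + \frac{4}{25} e_{3} + \frac{4}{5} e_{12} - \frac{12}{5} e_{14} - \frac{36}{5} e_{34} + 12 e_{234} - 12 e_{245} + \frac{4}{5} e_{1235}
second term: \frac{12}{25} e_{1} - \frac{4}{25} e_{3} - \frac{4}{5} e_{12} + \frac{12}{5} e_{14} - \frac{36}{5} e_{34} + 12 e_{234} - 12 e_{245} + \frac{4}{5} e_{1235}
Answer: 24


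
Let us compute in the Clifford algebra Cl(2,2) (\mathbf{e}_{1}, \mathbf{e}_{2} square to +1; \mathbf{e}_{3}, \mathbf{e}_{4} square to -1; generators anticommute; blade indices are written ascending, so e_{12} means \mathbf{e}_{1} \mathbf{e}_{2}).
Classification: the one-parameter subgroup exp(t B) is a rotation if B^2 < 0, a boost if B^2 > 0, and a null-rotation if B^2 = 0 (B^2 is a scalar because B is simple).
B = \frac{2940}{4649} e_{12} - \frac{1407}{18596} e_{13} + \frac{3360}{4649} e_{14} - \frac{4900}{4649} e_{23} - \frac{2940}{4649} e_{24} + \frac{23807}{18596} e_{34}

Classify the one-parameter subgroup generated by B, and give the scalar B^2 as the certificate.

B^2 term by term: the squares give (\frac{2940}{4649})^2*(e_{12})^2 + (-\frac{1407}{18596})^2*(e_{13})^2 + (\frac{3360}{4649})^2*(e_{14})^2 + (-\frac{4900}{4649})^2*(e_{23})^2 + (-\frac{2940}{4649})^2*(e_{24})^2 + (\frac{23807}{18596})^2*(e_{34})^2 = \frac{8643600}{21613201}*(-1) + \frac{1979649}{345811216}*(+1) + \frac{11289600}{21613201}*(+1) + \frac{24010000}{21613201}*(+1) + \frac{8643600}{21613201}*(+1) + \frac{566773249}{345811216}*(-1) = 0 (each basis 2-blade squares to minus the product of its generators' squares); cross terms between blades sharing an index anticommute and cancel; the commuting (index-disjoint) pairs give grade-4 terms 2*c*c'*(blade product), which cancel blade by blade — e_{1234}: \frac{34996290}{21613201} - \frac{2068290}{21613201} - \frac{32928000}{21613201} = 0 — confirming B is simple. So B^2 = 0.
Answer: null-rotation, certificate B^2 = 0. Because 0 is invariant under every versor sandwich, the classification follows from its sign alone.


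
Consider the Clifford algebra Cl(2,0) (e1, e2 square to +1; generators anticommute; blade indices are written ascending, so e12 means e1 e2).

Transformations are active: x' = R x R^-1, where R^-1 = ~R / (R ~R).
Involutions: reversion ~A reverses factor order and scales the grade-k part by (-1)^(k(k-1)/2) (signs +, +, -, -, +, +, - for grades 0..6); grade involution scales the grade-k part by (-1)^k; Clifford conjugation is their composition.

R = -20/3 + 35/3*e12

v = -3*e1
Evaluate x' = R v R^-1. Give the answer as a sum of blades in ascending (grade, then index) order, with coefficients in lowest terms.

~R = -20/3 - 35/3*e12, and R ~R = 1625/9, so R^-1 = ~R / (1625/9).
R v = 20*e1 + 35*e2
Answer: 99/65*e1 - 168/65*e2


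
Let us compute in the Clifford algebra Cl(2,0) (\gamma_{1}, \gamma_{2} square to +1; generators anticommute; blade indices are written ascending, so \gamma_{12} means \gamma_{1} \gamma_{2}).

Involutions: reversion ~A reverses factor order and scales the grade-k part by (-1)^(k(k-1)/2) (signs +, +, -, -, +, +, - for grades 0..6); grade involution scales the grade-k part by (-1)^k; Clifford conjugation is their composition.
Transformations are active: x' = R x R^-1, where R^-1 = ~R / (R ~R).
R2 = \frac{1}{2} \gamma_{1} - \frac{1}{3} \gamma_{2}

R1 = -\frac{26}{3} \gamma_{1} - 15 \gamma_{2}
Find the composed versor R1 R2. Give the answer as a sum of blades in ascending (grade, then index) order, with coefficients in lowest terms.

Distribute over the terms of R1 (each basis-blade product reordered to ascending indices, repeated generators contracted through their squares):
(-\frac{26}{3} \gamma_{1}) R2 = -\frac{13}{3} + \frac{26}{9} \gamma_{12}
(-15 \gamma_{2}) R2 = 5 + \frac{15}{2} \gamma_{12}
Summing the partial products and collecting blades:
Answer: \frac{2}{3} + \frac{187}{18} \gamma_{12}


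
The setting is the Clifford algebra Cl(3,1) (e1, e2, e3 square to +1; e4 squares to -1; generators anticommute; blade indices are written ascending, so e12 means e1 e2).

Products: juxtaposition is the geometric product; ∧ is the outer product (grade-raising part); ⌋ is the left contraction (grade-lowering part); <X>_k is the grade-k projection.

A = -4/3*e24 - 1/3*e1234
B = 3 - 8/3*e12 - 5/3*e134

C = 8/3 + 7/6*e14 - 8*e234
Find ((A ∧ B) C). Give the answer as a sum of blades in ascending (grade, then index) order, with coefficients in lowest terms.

step 1: -4*e24 - e1234
step 2: 8*e1 - 32*e3 + 14/3*e12 - 7/6*e23 - 32/3*e24 - 8/3*e1234
Answer: 8*e1 - 32*e3 + 14/3*e12 - 7/6*e23 - 32/3*e24 - 8/3*e1234


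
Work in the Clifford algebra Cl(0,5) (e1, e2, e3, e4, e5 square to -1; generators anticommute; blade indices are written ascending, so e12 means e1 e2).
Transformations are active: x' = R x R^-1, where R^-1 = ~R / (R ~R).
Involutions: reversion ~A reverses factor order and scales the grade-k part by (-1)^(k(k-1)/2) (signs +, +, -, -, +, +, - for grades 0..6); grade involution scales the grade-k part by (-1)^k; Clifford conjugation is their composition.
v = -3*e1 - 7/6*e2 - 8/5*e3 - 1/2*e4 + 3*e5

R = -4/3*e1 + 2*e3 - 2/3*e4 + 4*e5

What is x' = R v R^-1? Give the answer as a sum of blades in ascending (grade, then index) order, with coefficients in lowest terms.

~R = -4/3*e1 + 2*e3 - 2/3*e4 + 4*e5, and R ~R = -200/9, so R^-1 = ~R / (-200/9).
R v = -197/15 + 14/9*e12 + 122/15*e13 - 4/3*e14 + 8*e15 + 7/3*e23 - 7/9*e24 + 14/3*e25 - 31/15*e34 + 62/5*e35
Answer: 178/125*e1 + 7/6*e2 + 991/250*e3 - 36/125*e4 + 216/125*e5


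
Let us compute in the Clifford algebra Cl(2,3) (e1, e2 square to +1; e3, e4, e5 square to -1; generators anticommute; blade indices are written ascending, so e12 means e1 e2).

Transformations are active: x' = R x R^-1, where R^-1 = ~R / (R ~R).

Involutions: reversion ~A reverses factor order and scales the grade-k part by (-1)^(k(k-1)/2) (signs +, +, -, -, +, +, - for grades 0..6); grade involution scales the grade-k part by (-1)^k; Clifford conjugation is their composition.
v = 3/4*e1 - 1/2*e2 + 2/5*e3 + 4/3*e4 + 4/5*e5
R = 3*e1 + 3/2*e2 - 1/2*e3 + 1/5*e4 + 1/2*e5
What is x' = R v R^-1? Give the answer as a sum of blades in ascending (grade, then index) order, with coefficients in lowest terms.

~R = 3*e1 + 3/2*e2 - 1/2*e3 + 1/5*e4 + 1/2*e5, and R ~R = 1071/100, so R^-1 = ~R / (1071/100).
R v = 31/30 - 21/8*e12 + 63/40*e13 + 77/20*e14 + 81/40*e15 + 7/20*e23 + 21/10*e24 + 29/20*e25 - 56/75*e34 - 3/5*e35 - 38/75*e45
Answer: -733/4284*e1 + 1691/2142*e2 - 7976/16065*e3 - 4160/3213*e4 - 11302/16065*e5


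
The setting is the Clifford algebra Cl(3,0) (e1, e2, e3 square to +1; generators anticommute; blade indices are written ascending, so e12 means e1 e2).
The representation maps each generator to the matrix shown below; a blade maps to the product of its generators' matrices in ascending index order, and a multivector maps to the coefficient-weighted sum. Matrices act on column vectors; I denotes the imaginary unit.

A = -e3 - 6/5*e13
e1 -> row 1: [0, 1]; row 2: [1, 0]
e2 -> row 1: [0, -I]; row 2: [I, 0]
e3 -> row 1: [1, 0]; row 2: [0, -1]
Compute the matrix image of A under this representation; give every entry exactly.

Bivector images (products of the table entries): rho(e13) = rho(e1)rho(e3) = row 1: [0, -1]; row 2: [1, 0].
M = (-1)*rho(e3) + (-6/5)*rho(e13), summed entrywise:
Answer: row 1: [-1, 6/5]; row 2: [-6/5, 1]


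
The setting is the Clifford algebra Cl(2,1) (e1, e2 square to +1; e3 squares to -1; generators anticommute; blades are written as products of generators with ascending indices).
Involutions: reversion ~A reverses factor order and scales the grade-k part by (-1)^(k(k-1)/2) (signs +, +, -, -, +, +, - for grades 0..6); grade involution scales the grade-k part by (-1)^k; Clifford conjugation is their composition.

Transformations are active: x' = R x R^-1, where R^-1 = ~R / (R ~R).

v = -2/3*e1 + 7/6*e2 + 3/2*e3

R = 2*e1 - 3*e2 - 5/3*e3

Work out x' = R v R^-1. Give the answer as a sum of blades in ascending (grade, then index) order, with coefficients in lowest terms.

~R = 2*e1 - 3*e2 - 5/3*e3, and R ~R = 92/9, so R^-1 = ~R / (92/9).
R v = -7/3 + 1/3*e1 e2 + 17/9*e1 e3 - 23/9*e2 e3
Answer: -17/69*e1 + 14/69*e2 - 17/23*e3


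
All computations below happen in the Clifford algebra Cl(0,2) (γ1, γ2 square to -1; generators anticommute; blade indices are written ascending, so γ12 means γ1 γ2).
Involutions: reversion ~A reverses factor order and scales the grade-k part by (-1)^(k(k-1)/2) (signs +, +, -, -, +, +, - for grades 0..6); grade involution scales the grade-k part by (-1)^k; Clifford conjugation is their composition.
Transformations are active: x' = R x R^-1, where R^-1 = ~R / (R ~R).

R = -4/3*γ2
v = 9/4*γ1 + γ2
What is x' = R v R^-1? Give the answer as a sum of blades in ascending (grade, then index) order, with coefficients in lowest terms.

~R = -4/3*γ2, and R ~R = -16/9, so R^-1 = ~R / (-16/9).
R v = 4/3 + 3*γ12
Answer: -9/4*γ1 + γ2


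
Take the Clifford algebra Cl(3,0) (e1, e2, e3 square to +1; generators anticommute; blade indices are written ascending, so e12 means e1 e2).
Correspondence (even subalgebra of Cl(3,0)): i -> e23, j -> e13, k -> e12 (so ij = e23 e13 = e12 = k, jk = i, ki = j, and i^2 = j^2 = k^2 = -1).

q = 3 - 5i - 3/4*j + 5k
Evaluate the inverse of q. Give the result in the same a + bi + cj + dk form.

In blades: q = 3 + 5*e12 - 3/4*e13 - 5*e23.
With qbar = 3 - 5*e12 + 3/4*e13 + 5*e23 (scalar fixed, mapped units negated), q qbar = 953/16 (the sum of squared coefficients), so q^-1 = qbar / (953/16) = 48/953 - 80/953*e12 + 12/953*e13 + 80/953*e23; translating back:
Answer: 48/953 + 80/953*i + 12/953*j - 80/953*k


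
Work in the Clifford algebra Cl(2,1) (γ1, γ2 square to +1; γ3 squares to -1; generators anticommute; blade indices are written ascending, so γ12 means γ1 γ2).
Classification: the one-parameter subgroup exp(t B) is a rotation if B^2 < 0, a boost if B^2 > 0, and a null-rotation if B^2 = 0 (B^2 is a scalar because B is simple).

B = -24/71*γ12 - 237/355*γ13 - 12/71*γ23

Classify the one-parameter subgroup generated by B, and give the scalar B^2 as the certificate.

B^2 term by term: the squares give (-24/71)^2*(γ12)^2 + (-237/355)^2*(γ13)^2 + (-12/71)^2*(γ23)^2 = 576/5041*(-1) + 56169/126025*(+1) + 144/5041*(+1) = 9/25 (each basis 2-blade squares to minus the product of its generators' squares); cross terms between blades sharing an index anticommute and cancel. So B^2 = 9/25.
Answer: boost, certificate B^2 = 9/25. Because 9/25 is invariant under every versor sandwich, the classification follows from its sign alone.


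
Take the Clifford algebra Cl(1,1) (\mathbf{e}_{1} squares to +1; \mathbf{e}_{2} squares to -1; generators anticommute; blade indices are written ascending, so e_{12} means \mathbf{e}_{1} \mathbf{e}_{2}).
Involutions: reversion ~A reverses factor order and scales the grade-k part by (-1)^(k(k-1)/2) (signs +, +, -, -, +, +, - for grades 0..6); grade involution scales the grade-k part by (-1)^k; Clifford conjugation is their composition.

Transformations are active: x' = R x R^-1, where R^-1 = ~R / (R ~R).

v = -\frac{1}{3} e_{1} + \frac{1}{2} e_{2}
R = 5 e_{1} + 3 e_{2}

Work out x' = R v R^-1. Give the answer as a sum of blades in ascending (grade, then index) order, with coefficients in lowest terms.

~R = 5 e_{1} + 3 e_{2}, and R ~R = 16, so R^-1 = ~R / (16).
R v = -\frac{19}{6} + \frac{7}{2} e_{12}
Answer: -\frac{79}{48} e_{1} - \frac{27}{16} e_{2}


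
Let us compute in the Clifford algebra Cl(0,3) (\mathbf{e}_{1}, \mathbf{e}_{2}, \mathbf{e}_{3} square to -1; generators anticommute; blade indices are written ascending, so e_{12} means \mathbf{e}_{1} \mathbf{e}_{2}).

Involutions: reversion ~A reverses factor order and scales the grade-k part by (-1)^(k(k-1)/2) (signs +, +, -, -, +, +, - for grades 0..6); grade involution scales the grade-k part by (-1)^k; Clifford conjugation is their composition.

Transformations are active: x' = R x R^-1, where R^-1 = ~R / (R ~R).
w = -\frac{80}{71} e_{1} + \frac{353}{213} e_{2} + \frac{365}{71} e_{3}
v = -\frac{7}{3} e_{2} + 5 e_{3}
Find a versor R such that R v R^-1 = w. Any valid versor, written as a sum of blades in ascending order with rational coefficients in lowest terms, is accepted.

Since q(v) = q(w) = -\frac{274}{9}, the sum R = v + w = -\frac{80}{71} e_{1} - \frac{48}{71} e_{2} + \frac{720}{71} e_{3} does the job whenever invertible.
Answer: -\frac{80}{71} e_{1} - \frac{48}{71} e_{2} + \frac{720}{71} e_{3}


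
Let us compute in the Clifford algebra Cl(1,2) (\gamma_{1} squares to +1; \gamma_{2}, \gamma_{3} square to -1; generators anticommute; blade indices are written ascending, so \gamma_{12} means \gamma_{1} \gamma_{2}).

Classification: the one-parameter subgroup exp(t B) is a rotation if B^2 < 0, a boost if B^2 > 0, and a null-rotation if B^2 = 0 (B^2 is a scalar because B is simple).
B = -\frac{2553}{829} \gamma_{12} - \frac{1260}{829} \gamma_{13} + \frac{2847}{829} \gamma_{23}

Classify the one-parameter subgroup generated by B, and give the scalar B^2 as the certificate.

B^2 term by term: the squares give (-\frac{2553}{829})^2*(\gamma_{12})^2 + (-\frac{1260}{829})^2*(\gamma_{13})^2 + (\frac{2847}{829})^2*(\gamma_{23})^2 = \frac{6517809}{687241}*(+1) + \frac{1587600}{687241}*(+1) + \frac{8105409}{687241}*(-1) = 0 (each basis 2-blade squares to minus the product of its generators' squares); cross terms between blades sharing an index anticommute and cancel. So B^2 = 0.
Answer: null-rotation, certificate B^2 = 0. One invariant decides it: the square 0 survives every conjugation, and its sign is exactly the classification.


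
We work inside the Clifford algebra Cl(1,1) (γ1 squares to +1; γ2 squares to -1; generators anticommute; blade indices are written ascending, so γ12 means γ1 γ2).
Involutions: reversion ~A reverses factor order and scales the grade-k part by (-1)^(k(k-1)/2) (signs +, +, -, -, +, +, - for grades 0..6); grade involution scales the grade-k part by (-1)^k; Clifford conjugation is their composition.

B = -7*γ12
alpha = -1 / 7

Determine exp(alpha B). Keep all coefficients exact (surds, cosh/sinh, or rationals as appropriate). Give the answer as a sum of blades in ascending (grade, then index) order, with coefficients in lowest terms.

B^2 = (-7)^2*(γ12)^2 = 49*(+1) = 49 (a basis 2-blade squares to minus the product of its generators' squares).
B^2 = 49 — the series telescopes hyperbolically here: l = 7, alpha*l = -1, so exp(alpha B) = cosh(-1) + (sinh(-1)/7)*B = cosh(1) + (-sinh(1)/7)*B.
Answer: cosh(1) + sinh(1)*γ12


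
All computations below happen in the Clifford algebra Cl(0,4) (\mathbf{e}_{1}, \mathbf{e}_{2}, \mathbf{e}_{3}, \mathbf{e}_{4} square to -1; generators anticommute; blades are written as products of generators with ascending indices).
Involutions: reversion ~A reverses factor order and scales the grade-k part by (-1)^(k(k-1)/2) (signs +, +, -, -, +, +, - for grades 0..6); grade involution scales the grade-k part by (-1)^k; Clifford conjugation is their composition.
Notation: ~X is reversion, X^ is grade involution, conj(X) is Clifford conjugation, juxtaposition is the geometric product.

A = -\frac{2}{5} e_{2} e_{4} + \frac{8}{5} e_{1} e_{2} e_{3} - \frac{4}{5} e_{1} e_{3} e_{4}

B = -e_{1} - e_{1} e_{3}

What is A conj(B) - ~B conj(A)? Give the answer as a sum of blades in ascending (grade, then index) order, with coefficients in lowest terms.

first term: \frac{8}{5} e_{2} + \frac{4}{5} e_{4} - \frac{8}{5} e_{2} e_{3} + \frac{4}{5} e_{3} e_{4} - \frac{2}{5} e_{1} e_{2} e_{4} + \frac{2}{5} e_{1} e_{2} e_{3} e_{4}
second term: \frac{8}{5} e_{2} + \frac{4}{5} e_{4} + \frac{8}{5} e_{2} e_{3} - \frac{4}{5} e_{3} e_{4} - \frac{2}{5} e_{1} e_{2} e_{4} - \frac{2}{5} e_{1} e_{2} e_{3} e_{4}
Answer: -\frac{16}{5} e_{2} e_{3} + \frac{8}{5} e_{3} e_{4} + \frac{4}{5} e_{1} e_{2} e_{3} e_{4}


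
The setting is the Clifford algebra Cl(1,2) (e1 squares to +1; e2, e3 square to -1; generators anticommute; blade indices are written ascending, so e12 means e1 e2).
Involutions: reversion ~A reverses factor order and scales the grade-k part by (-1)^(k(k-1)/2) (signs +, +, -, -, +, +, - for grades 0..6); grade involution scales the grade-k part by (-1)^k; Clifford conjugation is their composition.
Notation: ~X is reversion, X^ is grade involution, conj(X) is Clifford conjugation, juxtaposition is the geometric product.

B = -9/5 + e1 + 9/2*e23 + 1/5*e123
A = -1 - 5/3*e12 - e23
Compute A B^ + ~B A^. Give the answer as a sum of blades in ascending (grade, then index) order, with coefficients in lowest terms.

first term: 63/10 + 4/5*e1 - 5/3*e2 + 1/3*e3 + 3*e12 + 15/2*e13 - 27/10*e23 + 6/5*e123
second term: -27/10 - 6/5*e1 - 5/3*e2 + 1/3*e3 + 3*e12 + 15/2*e13 + 63/10*e23 - 4/5*e123
Answer: 18/5 - 2/5*e1 - 10/3*e2 + 2/3*e3 + 6*e12 + 15*e13 + 18/5*e23 + 2/5*e123


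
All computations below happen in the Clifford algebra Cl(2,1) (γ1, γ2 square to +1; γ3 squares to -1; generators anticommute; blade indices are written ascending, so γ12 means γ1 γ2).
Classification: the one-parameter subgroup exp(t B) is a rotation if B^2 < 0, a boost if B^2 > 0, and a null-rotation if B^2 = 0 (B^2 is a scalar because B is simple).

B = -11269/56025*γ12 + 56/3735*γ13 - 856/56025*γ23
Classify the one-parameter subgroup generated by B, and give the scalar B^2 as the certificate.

B^2 term by term: the squares give (-11269/56025)^2*(γ12)^2 + (56/3735)^2*(γ13)^2 + (-856/56025)^2*(γ23)^2 = 126990361/3138800625*(-1) + 3136/13950225*(+1) + 732736/3138800625*(+1) = -1/25 (each basis 2-blade squares to minus the product of its generators' squares); cross terms between blades sharing an index anticommute and cancel. So B^2 = -1/25.
Answer: rotation, certificate B^2 = -1/25. Note: conjugating B changes its blade decomposition but never the scalar B^2 = -1/25, whose sign settles the classification.


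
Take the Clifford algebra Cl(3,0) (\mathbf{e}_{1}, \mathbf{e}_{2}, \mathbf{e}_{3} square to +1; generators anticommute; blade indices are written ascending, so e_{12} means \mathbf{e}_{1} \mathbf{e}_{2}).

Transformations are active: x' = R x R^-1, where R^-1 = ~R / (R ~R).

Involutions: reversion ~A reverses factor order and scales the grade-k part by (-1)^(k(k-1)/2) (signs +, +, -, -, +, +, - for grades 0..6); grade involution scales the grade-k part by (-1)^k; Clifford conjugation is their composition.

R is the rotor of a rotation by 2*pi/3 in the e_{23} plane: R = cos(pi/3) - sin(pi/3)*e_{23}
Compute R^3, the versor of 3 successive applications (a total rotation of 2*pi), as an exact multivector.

Half-angle bookkeeping: 3 applications in e_{23} add up to rotor phase 3*pi/3 = \pi, so R^3 = cos(\pi) - sin(\pi)*e_{23}.
cos(\pi) = -1 and sin(\pi) = 0, so R^3 = -1. The total rotation 2*pi is 1 full turn, so every vector returns to itself, yet the rotor is -1, on the OTHER sheet of the double cover (an odd number of 2*pi turns).
Answer: -1


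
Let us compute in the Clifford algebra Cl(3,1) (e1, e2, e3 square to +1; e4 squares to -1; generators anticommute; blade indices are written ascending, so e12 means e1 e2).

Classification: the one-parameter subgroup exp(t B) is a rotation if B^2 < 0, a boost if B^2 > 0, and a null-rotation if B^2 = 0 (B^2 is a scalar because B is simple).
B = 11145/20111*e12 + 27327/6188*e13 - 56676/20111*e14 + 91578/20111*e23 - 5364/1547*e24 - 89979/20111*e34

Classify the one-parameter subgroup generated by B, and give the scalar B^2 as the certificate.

B^2 term by term: the squares give (11145/20111)^2*(e12)^2 + (27327/6188)^2*(e13)^2 + (-56676/20111)^2*(e14)^2 + (91578/20111)^2*(e23)^2 + (-5364/1547)^2*(e24)^2 + (-89979/20111)^2*(e34)^2 = 124211025/404452321*(-1) + 746764929/38291344*(-1) + 3212168976/404452321*(+1) + 8386530084/404452321*(-1) + 28772496/2393209*(+1) + 8096220441/404452321*(+1) = -9/16 (each basis 2-blade squares to minus the product of its generators' squares); cross terms between blades sharing an index anticommute and cancel; the commuting (index-disjoint) pairs give grade-4 terms 2*c*c'*(blade product), which cancel blade by blade — e1234: -2005631910/404452321 + 73291014/2393209 - 10380549456/404452321 = 0 — confirming B is simple. So B^2 = -9/16.
Answer: rotation, certificate B^2 = -9/16. No conjugation can change B^2 = -9/16; the sign gives the class.
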